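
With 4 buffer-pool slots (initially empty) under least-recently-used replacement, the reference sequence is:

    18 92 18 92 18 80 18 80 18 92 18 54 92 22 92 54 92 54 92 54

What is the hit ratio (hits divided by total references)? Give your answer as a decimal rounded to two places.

0.75

18 → fault, frames (18)
92 → fault, frames (18 92)
18 → hit
92 → hit
18 → hit
80 → fault, frames (92 18 80)
18 → hit
80 → hit
18 → hit
92 → hit
18 → hit
54 → fault, frames (80 92 18 54)
92 → hit
22 → fault, evict 80, frames (18 54 92 22)
92 → hit
54 → hit
92 → hit
54 → hit
92 → hit
54 → hit
Hits: 15 of 20 references → 15/20 = 0.7500.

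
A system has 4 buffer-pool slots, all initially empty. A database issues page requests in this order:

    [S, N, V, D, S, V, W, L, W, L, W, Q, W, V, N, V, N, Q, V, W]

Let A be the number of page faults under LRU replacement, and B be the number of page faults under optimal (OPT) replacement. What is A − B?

1

Under LRU: F F F F . . F F . . . F . . F . . . . . → 8 faults.
Under OPT: F F F F . . F F . . . F . . . . . . . . → 7 faults.
A − B = 8 − 7 = 1.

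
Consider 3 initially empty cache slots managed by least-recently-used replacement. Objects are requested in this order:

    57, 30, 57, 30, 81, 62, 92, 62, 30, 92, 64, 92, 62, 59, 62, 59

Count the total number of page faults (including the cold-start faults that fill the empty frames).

9

57 → fault, frames {57}
30 → fault, frames {57,30}
57 → hit
30 → hit
81 → fault, frames {57,30,81}
62 → fault, evict 57, frames {30,81,62}
92 → fault, evict 30, frames {81,62,92}
62 → hit
30 → fault, evict 81, frames {92,62,30}
92 → hit
64 → fault, evict 62, frames {30,92,64}
92 → hit
62 → fault, evict 30, frames {64,92,62}
59 → fault, evict 64, frames {92,62,59}
62 → hit
59 → hit
Page faults: 9.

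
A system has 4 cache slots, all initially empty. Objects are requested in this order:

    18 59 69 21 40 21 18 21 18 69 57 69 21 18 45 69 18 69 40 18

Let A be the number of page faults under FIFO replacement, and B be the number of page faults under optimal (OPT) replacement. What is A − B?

4

Under FIFO: F F F F F . F . . . F F F . F . F . F . → 12 faults.
Under OPT: F F F F F . . . . . F . . . F . . . F . → 8 faults.
A − B = 12 − 8 = 4.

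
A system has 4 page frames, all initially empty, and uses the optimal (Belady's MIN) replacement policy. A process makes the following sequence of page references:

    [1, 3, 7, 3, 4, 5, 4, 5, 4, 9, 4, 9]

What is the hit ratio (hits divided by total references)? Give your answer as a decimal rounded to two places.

0.50

1 -> miss, frames (1)
3 -> miss, frames (1 3)
7 -> miss, frames (1 3 7)
3 -> hit
4 -> miss, frames (1 3 7 4)
5 -> miss, evict 7, frames (1 3 4 5)
4 -> hit
5 -> hit
4 -> hit
9 -> miss, evict 5, frames (1 3 4 9)
4 -> hit
9 -> hit
Hits: 6 of 12 references → 6/12 = 0.5000.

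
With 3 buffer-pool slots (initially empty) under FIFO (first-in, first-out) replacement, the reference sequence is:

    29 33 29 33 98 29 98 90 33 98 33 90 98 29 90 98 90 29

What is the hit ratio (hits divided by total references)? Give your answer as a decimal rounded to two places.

29 → fault, frames (29)
33 → fault, frames (29 33)
29 → hit
33 → hit
98 → fault, frames (29 33 98)
29 → hit
98 → hit
90 → fault, evict 29, frames (33 98 90)
33 → hit
98 → hit
33 → hit
90 → hit
98 → hit
29 → fault, evict 33, frames (98 90 29)
90 → hit
98 → hit
90 → hit
29 → hit
Hits: 13 of 18 references → 13/18 = 0.7222.

0.72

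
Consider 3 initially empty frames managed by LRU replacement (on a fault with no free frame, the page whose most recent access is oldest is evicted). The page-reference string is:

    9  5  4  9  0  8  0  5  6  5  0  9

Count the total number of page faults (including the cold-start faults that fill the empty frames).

8

9 -> miss, frames (9)
5 -> miss, frames (9 5)
4 -> miss, frames (9 5 4)
9 -> hit
0 -> miss, evict 5, frames (4 9 0)
8 -> miss, evict 4, frames (9 0 8)
0 -> hit
5 -> miss, evict 9, frames (8 0 5)
6 -> miss, evict 8, frames (0 5 6)
5 -> hit
0 -> hit
9 -> miss, evict 6, frames (5 0 9)
Page faults: 8.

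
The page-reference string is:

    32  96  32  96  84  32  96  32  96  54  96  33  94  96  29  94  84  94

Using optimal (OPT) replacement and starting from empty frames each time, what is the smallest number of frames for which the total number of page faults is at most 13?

2

f=1: 18 faults
f=2: 9 faults
f=3: 7 faults
f=4: 7 faults
f=5: 7 faults
f=6: 7 faults
f=7: 7 faults
Smallest f with faults ≤ 13 is 2.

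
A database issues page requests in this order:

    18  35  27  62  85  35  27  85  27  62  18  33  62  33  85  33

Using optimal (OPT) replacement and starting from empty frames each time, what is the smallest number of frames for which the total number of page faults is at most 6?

5

f=1: 16 faults
f=2: 10 faults
f=3: 8 faults
f=4: 7 faults
f=5: 6 faults
f=6: 6 faults
Smallest f with faults ≤ 6 is 5.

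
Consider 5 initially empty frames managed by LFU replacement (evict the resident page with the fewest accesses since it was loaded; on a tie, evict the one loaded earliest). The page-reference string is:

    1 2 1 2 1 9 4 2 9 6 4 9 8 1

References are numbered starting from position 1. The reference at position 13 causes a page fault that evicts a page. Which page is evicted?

6

pos 1: 1: fault, frames (1)
pos 2: 2: fault, frames (1 2)
pos 3: 1: hit
pos 4: 2: hit
pos 5: 1: hit
pos 6: 9: fault, frames (1 2 9)
pos 7: 4: fault, frames (1 2 9 4)
pos 8: 2: hit
pos 9: 9: hit
pos 10: 6: fault, frames (1 2 9 4 6)
pos 11: 4: hit
pos 12: 9: hit
pos 13: 8: fault, evict 6, frames (1 2 9 4 8)
At position 13, page 6 is evicted.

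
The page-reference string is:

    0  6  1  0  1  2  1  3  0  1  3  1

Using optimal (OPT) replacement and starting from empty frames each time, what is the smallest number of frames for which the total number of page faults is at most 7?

f=1: 12 faults
f=2: 7 faults
f=3: 5 faults
f=4: 5 faults
f=5: 5 faults
Smallest f with faults ≤ 7 is 2.

2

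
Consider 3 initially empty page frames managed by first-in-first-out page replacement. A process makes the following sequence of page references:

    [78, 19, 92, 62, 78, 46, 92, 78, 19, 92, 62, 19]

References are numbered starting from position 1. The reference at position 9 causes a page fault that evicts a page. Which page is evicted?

78

pos 1: 78 -> miss, frames {78}
pos 2: 19 -> miss, frames {78,19}
pos 3: 92 -> miss, frames {78,19,92}
pos 4: 62 -> miss, evict 78, frames {19,92,62}
pos 5: 78 -> miss, evict 19, frames {92,62,78}
pos 6: 46 -> miss, evict 92, frames {62,78,46}
pos 7: 92 -> miss, evict 62, frames {78,46,92}
pos 8: 78 -> hit
pos 9: 19 -> miss, evict 78, frames {46,92,19}
At position 9, page 78 is evicted.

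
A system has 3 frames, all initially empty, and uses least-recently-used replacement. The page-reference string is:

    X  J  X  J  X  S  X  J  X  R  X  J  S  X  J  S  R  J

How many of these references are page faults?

6

X → miss, frames (X)
J → miss, frames (X J)
X → hit
J → hit
X → hit
S → miss, frames (J X S)
X → hit
J → hit
X → hit
R → miss, evict S, frames (J X R)
X → hit
J → hit
S → miss, evict R, frames (X J S)
X → hit
J → hit
S → hit
R → miss, evict X, frames (J S R)
J → hit
Page faults: 6.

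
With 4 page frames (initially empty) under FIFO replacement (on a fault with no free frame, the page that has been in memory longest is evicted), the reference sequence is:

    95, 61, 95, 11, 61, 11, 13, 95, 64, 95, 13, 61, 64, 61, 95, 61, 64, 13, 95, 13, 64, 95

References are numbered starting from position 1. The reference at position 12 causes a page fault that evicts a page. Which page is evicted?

pos 1: 95 -> fault, frames [95]
pos 2: 61 -> fault, frames [95, 61]
pos 3: 95 -> hit
pos 4: 11 -> fault, frames [95, 61, 11]
pos 5: 61 -> hit
pos 6: 11 -> hit
pos 7: 13 -> fault, frames [95, 61, 11, 13]
pos 8: 95 -> hit
pos 9: 64 -> fault, evict 95, frames [61, 11, 13, 64]
pos 10: 95 -> fault, evict 61, frames [11, 13, 64, 95]
pos 11: 13 -> hit
pos 12: 61 -> fault, evict 11, frames [13, 64, 95, 61]
At position 12, page 11 is evicted.

11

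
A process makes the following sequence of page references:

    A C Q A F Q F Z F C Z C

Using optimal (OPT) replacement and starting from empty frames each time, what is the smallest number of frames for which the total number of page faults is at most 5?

3

f=1: 12 faults
f=2: 6 faults
f=3: 5 faults
f=4: 5 faults
f=5: 5 faults
Smallest f with faults ≤ 5 is 3.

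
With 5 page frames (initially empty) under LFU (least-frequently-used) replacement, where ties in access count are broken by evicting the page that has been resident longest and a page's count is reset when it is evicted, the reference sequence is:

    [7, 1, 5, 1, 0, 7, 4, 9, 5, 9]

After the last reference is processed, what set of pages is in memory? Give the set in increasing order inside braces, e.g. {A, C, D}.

7 → fault, frames {7}
1 → fault, frames {7,1}
5 → fault, frames {7,1,5}
1 → hit
0 → fault, frames {7,1,5,0}
7 → hit
4 → fault, frames {7,1,5,0,4}
9 → fault, evict 5, frames {7,1,0,4,9}
5 → fault, evict 0, frames {7,1,4,9,5}
9 → hit

{1, 4, 5, 7, 9}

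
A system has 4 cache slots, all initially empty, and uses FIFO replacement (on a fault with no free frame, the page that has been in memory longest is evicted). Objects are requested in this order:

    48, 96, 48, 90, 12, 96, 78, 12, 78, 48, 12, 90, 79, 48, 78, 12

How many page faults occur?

7

48 → fault, frames [48]
96 → fault, frames [48, 96]
48 → hit
90 → fault, frames [48, 96, 90]
12 → fault, frames [48, 96, 90, 12]
96 → hit
78 → fault, evict 48, frames [96, 90, 12, 78]
12 → hit
78 → hit
48 → fault, evict 96, frames [90, 12, 78, 48]
12 → hit
90 → hit
79 → fault, evict 90, frames [12, 78, 48, 79]
48 → hit
78 → hit
12 → hit
Page faults: 7.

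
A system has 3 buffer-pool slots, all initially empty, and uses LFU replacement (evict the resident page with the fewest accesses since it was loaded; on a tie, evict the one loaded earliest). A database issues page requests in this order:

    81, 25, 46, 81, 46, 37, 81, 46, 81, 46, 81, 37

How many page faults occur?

4

81: fault, frames {81}
25: fault, frames {81,25}
46: fault, frames {81,25,46}
81: hit
46: hit
37: fault, evict 25, frames {81,46,37}
81: hit
46: hit
81: hit
46: hit
81: hit
37: hit
Page faults: 4.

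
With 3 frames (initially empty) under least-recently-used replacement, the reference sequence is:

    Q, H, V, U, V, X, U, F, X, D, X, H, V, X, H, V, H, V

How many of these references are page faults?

9

Q -> miss, frames (Q)
H -> miss, frames (Q H)
V -> miss, frames (Q H V)
U -> miss, evict Q, frames (H V U)
V -> hit
X -> miss, evict H, frames (U V X)
U -> hit
F -> miss, evict V, frames (X U F)
X -> hit
D -> miss, evict U, frames (F X D)
X -> hit
H -> miss, evict F, frames (D X H)
V -> miss, evict D, frames (X H V)
X -> hit
H -> hit
V -> hit
H -> hit
V -> hit
Page faults: 9.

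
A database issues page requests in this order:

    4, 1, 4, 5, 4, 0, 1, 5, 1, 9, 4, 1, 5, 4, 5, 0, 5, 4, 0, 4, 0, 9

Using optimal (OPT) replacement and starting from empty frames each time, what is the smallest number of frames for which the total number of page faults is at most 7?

f=1: 22 faults
f=2: 11 faults
f=3: 8 faults
f=4: 6 faults
f=5: 5 faults
Smallest f with faults ≤ 7 is 4.

4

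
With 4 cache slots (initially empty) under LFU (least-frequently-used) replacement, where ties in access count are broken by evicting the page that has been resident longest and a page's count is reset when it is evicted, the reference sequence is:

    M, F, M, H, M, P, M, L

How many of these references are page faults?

5

M: fault, frames (M)
F: fault, frames (M F)
M: hit
H: fault, frames (M F H)
M: hit
P: fault, frames (M F H P)
M: hit
L: fault, evict F, frames (M H P L)
Page faults: 5.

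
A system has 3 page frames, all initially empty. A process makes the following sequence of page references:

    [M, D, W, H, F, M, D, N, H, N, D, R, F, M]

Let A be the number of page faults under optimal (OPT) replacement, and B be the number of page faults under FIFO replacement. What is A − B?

Under OPT: F F F F F . . F F . . F F F → 10 faults.
Under FIFO: F F F F F F F F F . . F F F → 12 faults.
A − B = 10 − 12 = -2.

-2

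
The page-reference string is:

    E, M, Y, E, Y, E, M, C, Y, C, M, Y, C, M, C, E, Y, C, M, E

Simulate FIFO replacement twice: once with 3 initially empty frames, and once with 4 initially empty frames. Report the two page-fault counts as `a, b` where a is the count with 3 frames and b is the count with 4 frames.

6, 4

3 frames: F F F . . . . F . . . . . . . F . . F . → 6 faults.
4 frames: F F F . . . . F . . . . . . . . . . . . → 4 faults.
4 < 6: adding a frame reduced faults, as is typical.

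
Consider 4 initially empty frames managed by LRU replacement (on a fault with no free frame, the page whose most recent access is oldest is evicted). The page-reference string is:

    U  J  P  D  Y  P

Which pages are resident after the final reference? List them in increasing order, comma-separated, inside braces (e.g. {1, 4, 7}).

U: fault, frames {U}
J: fault, frames {U,J}
P: fault, frames {U,J,P}
D: fault, frames {U,J,P,D}
Y: fault, evict U, frames {J,P,D,Y}
P: hit

{D, J, P, Y}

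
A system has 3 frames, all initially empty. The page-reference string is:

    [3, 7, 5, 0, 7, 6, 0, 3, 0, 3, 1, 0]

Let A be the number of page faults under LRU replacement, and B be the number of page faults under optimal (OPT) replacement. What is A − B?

Under LRU: F F F F . F . F . . F . → 7 faults.
Under OPT: F F F F . F . . . . F . → 6 faults.
A − B = 7 − 6 = 1.

1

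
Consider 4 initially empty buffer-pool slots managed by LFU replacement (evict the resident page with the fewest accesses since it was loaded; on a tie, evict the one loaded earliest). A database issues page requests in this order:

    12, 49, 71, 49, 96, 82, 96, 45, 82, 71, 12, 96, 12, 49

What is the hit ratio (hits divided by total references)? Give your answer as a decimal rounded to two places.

12 -> fault, frames {12}
49 -> fault, frames {12,49}
71 -> fault, frames {12,49,71}
49 -> hit
96 -> fault, frames {12,49,71,96}
82 -> fault, evict 12, frames {49,71,96,82}
96 -> hit
45 -> fault, evict 71, frames {49,96,82,45}
82 -> hit
71 -> fault, evict 45, frames {49,96,82,71}
12 -> fault, evict 71, frames {49,96,82,12}
96 -> hit
12 -> hit
49 -> hit
Hits: 6 of 14 references → 6/14 = 0.4286.

0.43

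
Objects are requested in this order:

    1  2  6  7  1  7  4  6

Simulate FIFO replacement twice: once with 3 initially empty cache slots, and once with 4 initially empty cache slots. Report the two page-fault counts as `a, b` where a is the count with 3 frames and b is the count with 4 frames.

3 frames: F F F F F . F F → 7 faults.
4 frames: F F F F . . F . → 5 faults.
5 < 7: adding a frame reduced faults, as is typical.

7, 5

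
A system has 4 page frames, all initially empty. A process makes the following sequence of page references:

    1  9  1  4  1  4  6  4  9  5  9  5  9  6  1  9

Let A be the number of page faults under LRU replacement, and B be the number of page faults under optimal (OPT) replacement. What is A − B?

Under LRU: F F . F . . F . . F . . . . F . → 6 faults.
Under OPT: F F . F . . F . . F . . . . . . → 5 faults.
A − B = 6 − 5 = 1.

1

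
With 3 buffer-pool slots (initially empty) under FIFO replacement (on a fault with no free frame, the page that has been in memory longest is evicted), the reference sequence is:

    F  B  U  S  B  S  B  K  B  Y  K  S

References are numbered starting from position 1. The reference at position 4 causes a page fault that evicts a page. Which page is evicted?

pos 1: F → fault, frames {F}
pos 2: B → fault, frames {F,B}
pos 3: U → fault, frames {F,B,U}
pos 4: S → fault, evict F, frames {B,U,S}
At position 4, page F is evicted.

F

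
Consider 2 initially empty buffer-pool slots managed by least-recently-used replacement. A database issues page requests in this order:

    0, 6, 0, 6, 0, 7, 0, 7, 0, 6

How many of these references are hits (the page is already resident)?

6

0 → miss, frames {0}
6 → miss, frames {0,6}
0 → hit
6 → hit
0 → hit
7 → miss, evict 6, frames {0,7}
0 → hit
7 → hit
0 → hit
6 → miss, evict 7, frames {0,6}
Hits: 6.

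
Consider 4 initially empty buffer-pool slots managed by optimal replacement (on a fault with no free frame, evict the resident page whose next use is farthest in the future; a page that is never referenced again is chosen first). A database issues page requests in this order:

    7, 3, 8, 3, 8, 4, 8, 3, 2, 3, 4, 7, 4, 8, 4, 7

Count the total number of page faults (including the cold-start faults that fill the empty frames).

7 -> miss, frames {7}
3 -> miss, frames {7,3}
8 -> miss, frames {7,3,8}
3 -> hit
8 -> hit
4 -> miss, frames {7,3,8,4}
8 -> hit
3 -> hit
2 -> miss, evict 8, frames {7,3,4,2}
3 -> hit
4 -> hit
7 -> hit
4 -> hit
8 -> miss, evict 2, frames {7,3,4,8}
4 -> hit
7 -> hit
Page faults: 6.

6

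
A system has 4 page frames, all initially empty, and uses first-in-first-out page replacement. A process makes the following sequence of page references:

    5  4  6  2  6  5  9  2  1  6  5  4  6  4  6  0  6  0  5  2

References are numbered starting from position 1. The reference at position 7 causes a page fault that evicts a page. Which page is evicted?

pos 1: 5: fault, frames (5)
pos 2: 4: fault, frames (5 4)
pos 3: 6: fault, frames (5 4 6)
pos 4: 2: fault, frames (5 4 6 2)
pos 5: 6: hit
pos 6: 5: hit
pos 7: 9: fault, evict 5, frames (4 6 2 9)
At position 7, page 5 is evicted.

5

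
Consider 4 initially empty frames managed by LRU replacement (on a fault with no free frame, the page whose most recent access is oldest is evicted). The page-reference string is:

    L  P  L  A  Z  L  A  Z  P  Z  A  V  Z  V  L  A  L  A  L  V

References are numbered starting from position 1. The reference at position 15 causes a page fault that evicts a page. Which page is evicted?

pos 1: L -> miss, frames {L}
pos 2: P -> miss, frames {L,P}
pos 3: L -> hit
pos 4: A -> miss, frames {P,L,A}
pos 5: Z -> miss, frames {P,L,A,Z}
pos 6: L -> hit
pos 7: A -> hit
pos 8: Z -> hit
pos 9: P -> hit
pos 10: Z -> hit
pos 11: A -> hit
pos 12: V -> miss, evict L, frames {P,Z,A,V}
pos 13: Z -> hit
pos 14: V -> hit
pos 15: L -> miss, evict P, frames {A,Z,V,L}
At position 15, page P is evicted.

P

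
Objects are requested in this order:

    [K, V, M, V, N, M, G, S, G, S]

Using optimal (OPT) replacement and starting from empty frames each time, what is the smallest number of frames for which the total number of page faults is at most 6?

2

f=1: 10 faults
f=2: 6 faults
f=3: 6 faults
f=4: 6 faults
f=5: 6 faults
f=6: 6 faults
Smallest f with faults ≤ 6 is 2.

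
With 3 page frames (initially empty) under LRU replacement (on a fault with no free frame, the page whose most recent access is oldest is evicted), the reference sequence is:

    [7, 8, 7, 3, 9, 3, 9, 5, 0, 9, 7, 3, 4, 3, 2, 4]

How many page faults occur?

10

7 -> fault, frames {7}
8 -> fault, frames {7,8}
7 -> hit
3 -> fault, frames {8,7,3}
9 -> fault, evict 8, frames {7,3,9}
3 -> hit
9 -> hit
5 -> fault, evict 7, frames {3,9,5}
0 -> fault, evict 3, frames {9,5,0}
9 -> hit
7 -> fault, evict 5, frames {0,9,7}
3 -> fault, evict 0, frames {9,7,3}
4 -> fault, evict 9, frames {7,3,4}
3 -> hit
2 -> fault, evict 7, frames {4,3,2}
4 -> hit
Page faults: 10.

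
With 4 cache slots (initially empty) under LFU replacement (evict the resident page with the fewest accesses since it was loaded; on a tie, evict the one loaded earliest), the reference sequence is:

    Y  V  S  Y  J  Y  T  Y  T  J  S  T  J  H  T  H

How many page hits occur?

Y -> fault, frames [Y]
V -> fault, frames [Y, V]
S -> fault, frames [Y, V, S]
Y -> hit
J -> fault, frames [Y, V, S, J]
Y -> hit
T -> fault, evict V, frames [Y, S, J, T]
Y -> hit
T -> hit
J -> hit
S -> hit
T -> hit
J -> hit
H -> fault, evict S, frames [Y, J, T, H]
T -> hit
H -> hit
Hits: 10.

10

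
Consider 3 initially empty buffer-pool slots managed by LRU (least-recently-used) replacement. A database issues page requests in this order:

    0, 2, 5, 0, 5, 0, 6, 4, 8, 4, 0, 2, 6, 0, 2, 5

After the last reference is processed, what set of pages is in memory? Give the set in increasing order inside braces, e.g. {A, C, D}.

0: miss, frames {0}
2: miss, frames {0,2}
5: miss, frames {0,2,5}
0: hit
5: hit
0: hit
6: miss, evict 2, frames {5,0,6}
4: miss, evict 5, frames {0,6,4}
8: miss, evict 0, frames {6,4,8}
4: hit
0: miss, evict 6, frames {8,4,0}
2: miss, evict 8, frames {4,0,2}
6: miss, evict 4, frames {0,2,6}
0: hit
2: hit
5: miss, evict 6, frames {0,2,5}

{0, 2, 5}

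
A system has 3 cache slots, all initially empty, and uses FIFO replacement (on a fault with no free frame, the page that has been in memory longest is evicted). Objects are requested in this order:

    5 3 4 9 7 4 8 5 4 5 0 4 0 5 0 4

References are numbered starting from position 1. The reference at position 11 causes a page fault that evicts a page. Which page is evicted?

8

pos 1: 5: fault, frames {5}
pos 2: 3: fault, frames {5,3}
pos 3: 4: fault, frames {5,3,4}
pos 4: 9: fault, evict 5, frames {3,4,9}
pos 5: 7: fault, evict 3, frames {4,9,7}
pos 6: 4: hit
pos 7: 8: fault, evict 4, frames {9,7,8}
pos 8: 5: fault, evict 9, frames {7,8,5}
pos 9: 4: fault, evict 7, frames {8,5,4}
pos 10: 5: hit
pos 11: 0: fault, evict 8, frames {5,4,0}
At position 11, page 8 is evicted.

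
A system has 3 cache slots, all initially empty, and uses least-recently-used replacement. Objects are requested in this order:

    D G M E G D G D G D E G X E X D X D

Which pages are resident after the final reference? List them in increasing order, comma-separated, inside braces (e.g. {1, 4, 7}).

D → miss, frames (D)
G → miss, frames (D G)
M → miss, frames (D G M)
E → miss, evict D, frames (G M E)
G → hit
D → miss, evict M, frames (E G D)
G → hit
D → hit
G → hit
D → hit
E → hit
G → hit
X → miss, evict D, frames (E G X)
E → hit
X → hit
D → miss, evict G, frames (E X D)
X → hit
D → hit

{D, E, X}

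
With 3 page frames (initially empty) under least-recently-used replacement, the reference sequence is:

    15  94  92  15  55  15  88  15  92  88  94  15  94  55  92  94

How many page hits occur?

15 -> miss, frames (15)
94 -> miss, frames (15 94)
92 -> miss, frames (15 94 92)
15 -> hit
55 -> miss, evict 94, frames (92 15 55)
15 -> hit
88 -> miss, evict 92, frames (55 15 88)
15 -> hit
92 -> miss, evict 55, frames (88 15 92)
88 -> hit
94 -> miss, evict 15, frames (92 88 94)
15 -> miss, evict 92, frames (88 94 15)
94 -> hit
55 -> miss, evict 88, frames (15 94 55)
92 -> miss, evict 15, frames (94 55 92)
94 -> hit
Hits: 6.

6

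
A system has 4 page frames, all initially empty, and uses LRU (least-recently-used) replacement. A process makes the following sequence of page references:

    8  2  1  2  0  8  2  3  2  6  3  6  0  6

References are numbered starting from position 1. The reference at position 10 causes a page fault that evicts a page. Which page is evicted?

pos 1: 8 → fault, frames [8]
pos 2: 2 → fault, frames [8, 2]
pos 3: 1 → fault, frames [8, 2, 1]
pos 4: 2 → hit
pos 5: 0 → fault, frames [8, 1, 2, 0]
pos 6: 8 → hit
pos 7: 2 → hit
pos 8: 3 → fault, evict 1, frames [0, 8, 2, 3]
pos 9: 2 → hit
pos 10: 6 → fault, evict 0, frames [8, 3, 2, 6]
At position 10, page 0 is evicted.

0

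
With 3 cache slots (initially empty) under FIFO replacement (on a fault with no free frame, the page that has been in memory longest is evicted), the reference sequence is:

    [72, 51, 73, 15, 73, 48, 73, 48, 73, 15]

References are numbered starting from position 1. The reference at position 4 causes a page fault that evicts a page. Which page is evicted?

pos 1: 72: miss, frames {72}
pos 2: 51: miss, frames {72,51}
pos 3: 73: miss, frames {72,51,73}
pos 4: 15: miss, evict 72, frames {51,73,15}
At position 4, page 72 is evicted.

72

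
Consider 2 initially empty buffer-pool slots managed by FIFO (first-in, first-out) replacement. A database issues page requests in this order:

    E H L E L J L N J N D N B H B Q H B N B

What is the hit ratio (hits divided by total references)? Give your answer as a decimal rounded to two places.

0.25

E → fault, frames [E]
H → fault, frames [E, H]
L → fault, evict E, frames [H, L]
E → fault, evict H, frames [L, E]
L → hit
J → fault, evict L, frames [E, J]
L → fault, evict E, frames [J, L]
N → fault, evict J, frames [L, N]
J → fault, evict L, frames [N, J]
N → hit
D → fault, evict N, frames [J, D]
N → fault, evict J, frames [D, N]
B → fault, evict D, frames [N, B]
H → fault, evict N, frames [B, H]
B → hit
Q → fault, evict B, frames [H, Q]
H → hit
B → fault, evict H, frames [Q, B]
N → fault, evict Q, frames [B, N]
B → hit
Hits: 5 of 20 references → 5/20 = 0.2500.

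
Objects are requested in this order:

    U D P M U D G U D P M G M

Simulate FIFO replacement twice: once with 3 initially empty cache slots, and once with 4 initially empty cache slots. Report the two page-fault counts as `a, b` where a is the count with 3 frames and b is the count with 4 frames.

9, 10

3 frames: F F F F F F F . . F F . . → 9 faults.
4 frames: F F F F . . F F F F F F . → 10 faults.
10 > 9: adding a frame increased faults — Belady's anomaly.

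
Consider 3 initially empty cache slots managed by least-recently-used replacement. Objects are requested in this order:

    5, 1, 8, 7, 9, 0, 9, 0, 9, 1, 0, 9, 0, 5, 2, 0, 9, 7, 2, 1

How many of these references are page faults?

5: fault, frames [5]
1: fault, frames [5, 1]
8: fault, frames [5, 1, 8]
7: fault, evict 5, frames [1, 8, 7]
9: fault, evict 1, frames [8, 7, 9]
0: fault, evict 8, frames [7, 9, 0]
9: hit
0: hit
9: hit
1: fault, evict 7, frames [0, 9, 1]
0: hit
9: hit
0: hit
5: fault, evict 1, frames [9, 0, 5]
2: fault, evict 9, frames [0, 5, 2]
0: hit
9: fault, evict 5, frames [2, 0, 9]
7: fault, evict 2, frames [0, 9, 7]
2: fault, evict 0, frames [9, 7, 2]
1: fault, evict 9, frames [7, 2, 1]
Page faults: 13.

13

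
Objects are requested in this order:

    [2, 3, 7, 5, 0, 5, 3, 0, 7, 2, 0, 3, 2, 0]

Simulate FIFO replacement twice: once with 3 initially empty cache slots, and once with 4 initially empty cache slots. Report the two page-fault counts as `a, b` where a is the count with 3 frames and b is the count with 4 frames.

10, 7

3 frames: F F F F F . F . F F F F . . → 10 faults.
4 frames: F F F F F . . . . F . F . . → 7 faults.
7 < 10: adding a frame reduced faults, as is typical.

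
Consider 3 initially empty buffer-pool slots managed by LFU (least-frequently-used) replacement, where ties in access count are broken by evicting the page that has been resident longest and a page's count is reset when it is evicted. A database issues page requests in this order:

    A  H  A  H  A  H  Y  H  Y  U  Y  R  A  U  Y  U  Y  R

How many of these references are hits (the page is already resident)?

7

A -> fault, frames [A]
H -> fault, frames [A, H]
A -> hit
H -> hit
A -> hit
H -> hit
Y -> fault, frames [A, H, Y]
H -> hit
Y -> hit
U -> fault, evict Y, frames [A, H, U]
Y -> fault, evict U, frames [A, H, Y]
R -> fault, evict Y, frames [A, H, R]
A -> hit
U -> fault, evict R, frames [A, H, U]
Y -> fault, evict U, frames [A, H, Y]
U -> fault, evict Y, frames [A, H, U]
Y -> fault, evict U, frames [A, H, Y]
R -> fault, evict Y, frames [A, H, R]
Hits: 7.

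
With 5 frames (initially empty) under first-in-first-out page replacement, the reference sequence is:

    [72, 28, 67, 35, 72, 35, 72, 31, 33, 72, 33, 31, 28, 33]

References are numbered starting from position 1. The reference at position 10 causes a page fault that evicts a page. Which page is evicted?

pos 1: 72 -> fault, frames [72]
pos 2: 28 -> fault, frames [72, 28]
pos 3: 67 -> fault, frames [72, 28, 67]
pos 4: 35 -> fault, frames [72, 28, 67, 35]
pos 5: 72 -> hit
pos 6: 35 -> hit
pos 7: 72 -> hit
pos 8: 31 -> fault, frames [72, 28, 67, 35, 31]
pos 9: 33 -> fault, evict 72, frames [28, 67, 35, 31, 33]
pos 10: 72 -> fault, evict 28, frames [67, 35, 31, 33, 72]
At position 10, page 28 is evicted.

28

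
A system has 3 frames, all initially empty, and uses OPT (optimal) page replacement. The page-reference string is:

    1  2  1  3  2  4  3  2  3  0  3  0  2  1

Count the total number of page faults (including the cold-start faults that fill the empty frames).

1 -> miss, frames (1)
2 -> miss, frames (1 2)
1 -> hit
3 -> miss, frames (1 2 3)
2 -> hit
4 -> miss, evict 1, frames (2 3 4)
3 -> hit
2 -> hit
3 -> hit
0 -> miss, evict 4, frames (2 3 0)
3 -> hit
0 -> hit
2 -> hit
1 -> miss, evict 0, frames (2 3 1)
Page faults: 6.

6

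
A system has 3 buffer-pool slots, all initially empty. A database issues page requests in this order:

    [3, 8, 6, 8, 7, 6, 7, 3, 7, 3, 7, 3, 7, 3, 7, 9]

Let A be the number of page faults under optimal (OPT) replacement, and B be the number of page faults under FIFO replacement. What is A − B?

Under OPT: F F F . F . . . . . . . . . . F → 5 faults.
Under FIFO: F F F . F . . F . . . . . . . F → 6 faults.
A − B = 5 − 6 = -1.

-1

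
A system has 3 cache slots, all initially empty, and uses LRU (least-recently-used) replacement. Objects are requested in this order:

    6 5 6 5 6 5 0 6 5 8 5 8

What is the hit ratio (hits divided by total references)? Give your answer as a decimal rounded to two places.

6 → miss, frames (6)
5 → miss, frames (6 5)
6 → hit
5 → hit
6 → hit
5 → hit
0 → miss, frames (6 5 0)
6 → hit
5 → hit
8 → miss, evict 0, frames (6 5 8)
5 → hit
8 → hit
Hits: 8 of 12 references → 8/12 = 0.6667.

0.67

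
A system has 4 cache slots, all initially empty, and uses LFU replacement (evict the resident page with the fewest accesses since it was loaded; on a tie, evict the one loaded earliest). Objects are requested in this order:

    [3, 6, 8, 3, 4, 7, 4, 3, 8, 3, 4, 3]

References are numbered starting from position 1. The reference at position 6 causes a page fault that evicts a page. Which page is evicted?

6

pos 1: 3: fault, frames (3)
pos 2: 6: fault, frames (3 6)
pos 3: 8: fault, frames (3 6 8)
pos 4: 3: hit
pos 5: 4: fault, frames (3 6 8 4)
pos 6: 7: fault, evict 6, frames (3 8 4 7)
At position 6, page 6 is evicted.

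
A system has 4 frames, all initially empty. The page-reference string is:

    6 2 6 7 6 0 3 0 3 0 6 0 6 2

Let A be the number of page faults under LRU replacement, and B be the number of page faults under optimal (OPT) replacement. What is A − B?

1

Under LRU: F F . F . F F . . . . . . F → 6 faults.
Under OPT: F F . F . F F . . . . . . . → 5 faults.
A − B = 6 − 5 = 1.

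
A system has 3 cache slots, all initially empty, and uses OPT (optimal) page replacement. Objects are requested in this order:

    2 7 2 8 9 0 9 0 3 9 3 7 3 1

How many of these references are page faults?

2: fault, frames [2]
7: fault, frames [2, 7]
2: hit
8: fault, frames [2, 7, 8]
9: fault, evict 8, frames [2, 7, 9]
0: fault, evict 2, frames [7, 9, 0]
9: hit
0: hit
3: fault, evict 0, frames [7, 9, 3]
9: hit
3: hit
7: hit
3: hit
1: fault, evict 3, frames [7, 9, 1]
Page faults: 7.

7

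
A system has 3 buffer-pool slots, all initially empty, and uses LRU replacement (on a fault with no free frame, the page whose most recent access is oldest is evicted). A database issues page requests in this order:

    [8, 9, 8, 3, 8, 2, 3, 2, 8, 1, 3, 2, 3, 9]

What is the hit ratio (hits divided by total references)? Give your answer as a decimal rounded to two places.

8 → miss, frames {8}
9 → miss, frames {8,9}
8 → hit
3 → miss, frames {9,8,3}
8 → hit
2 → miss, evict 9, frames {3,8,2}
3 → hit
2 → hit
8 → hit
1 → miss, evict 3, frames {2,8,1}
3 → miss, evict 2, frames {8,1,3}
2 → miss, evict 8, frames {1,3,2}
3 → hit
9 → miss, evict 1, frames {2,3,9}
Hits: 6 of 14 references → 6/14 = 0.4286.

0.43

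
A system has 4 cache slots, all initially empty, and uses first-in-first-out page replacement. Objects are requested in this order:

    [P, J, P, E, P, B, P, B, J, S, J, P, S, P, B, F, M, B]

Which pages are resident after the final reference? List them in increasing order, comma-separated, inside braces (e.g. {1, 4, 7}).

P → fault, frames {P}
J → fault, frames {P,J}
P → hit
E → fault, frames {P,J,E}
P → hit
B → fault, frames {P,J,E,B}
P → hit
B → hit
J → hit
S → fault, evict P, frames {J,E,B,S}
J → hit
P → fault, evict J, frames {E,B,S,P}
S → hit
P → hit
B → hit
F → fault, evict E, frames {B,S,P,F}
M → fault, evict B, frames {S,P,F,M}
B → fault, evict S, frames {P,F,M,B}

{B, F, M, P}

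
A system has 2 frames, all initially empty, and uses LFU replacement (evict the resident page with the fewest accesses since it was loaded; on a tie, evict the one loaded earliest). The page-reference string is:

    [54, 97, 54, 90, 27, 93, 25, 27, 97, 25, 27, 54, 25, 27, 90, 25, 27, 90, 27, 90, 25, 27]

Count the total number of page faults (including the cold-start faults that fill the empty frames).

20

54 → fault, frames {54}
97 → fault, frames {54,97}
54 → hit
90 → fault, evict 97, frames {54,90}
27 → fault, evict 90, frames {54,27}
93 → fault, evict 27, frames {54,93}
25 → fault, evict 93, frames {54,25}
27 → fault, evict 25, frames {54,27}
97 → fault, evict 27, frames {54,97}
25 → fault, evict 97, frames {54,25}
27 → fault, evict 25, frames {54,27}
54 → hit
25 → fault, evict 27, frames {54,25}
27 → fault, evict 25, frames {54,27}
90 → fault, evict 27, frames {54,90}
25 → fault, evict 90, frames {54,25}
27 → fault, evict 25, frames {54,27}
90 → fault, evict 27, frames {54,90}
27 → fault, evict 90, frames {54,27}
90 → fault, evict 27, frames {54,90}
25 → fault, evict 90, frames {54,25}
27 → fault, evict 25, frames {54,27}
Page faults: 20.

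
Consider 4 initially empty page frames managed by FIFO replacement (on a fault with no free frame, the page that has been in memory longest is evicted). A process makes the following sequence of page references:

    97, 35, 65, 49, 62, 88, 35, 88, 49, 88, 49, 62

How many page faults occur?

7

97: fault, frames (97)
35: fault, frames (97 35)
65: fault, frames (97 35 65)
49: fault, frames (97 35 65 49)
62: fault, evict 97, frames (35 65 49 62)
88: fault, evict 35, frames (65 49 62 88)
35: fault, evict 65, frames (49 62 88 35)
88: hit
49: hit
88: hit
49: hit
62: hit
Page faults: 7.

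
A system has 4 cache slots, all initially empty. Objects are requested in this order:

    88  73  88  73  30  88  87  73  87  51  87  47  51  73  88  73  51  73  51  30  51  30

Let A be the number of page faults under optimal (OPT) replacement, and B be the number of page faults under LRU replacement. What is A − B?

Under OPT: F F . . F . F . . F . F . . . . . . . F . . → 7 faults.
Under LRU: F F . . F . F . . F . F . . F . . . . F . . → 8 faults.
A − B = 7 − 8 = -1.

-1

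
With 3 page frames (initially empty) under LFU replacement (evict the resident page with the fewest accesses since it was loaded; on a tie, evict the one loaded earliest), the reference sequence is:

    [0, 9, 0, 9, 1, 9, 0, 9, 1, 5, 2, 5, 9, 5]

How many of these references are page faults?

6

0 -> miss, frames {0}
9 -> miss, frames {0,9}
0 -> hit
9 -> hit
1 -> miss, frames {0,9,1}
9 -> hit
0 -> hit
9 -> hit
1 -> hit
5 -> miss, evict 1, frames {0,9,5}
2 -> miss, evict 5, frames {0,9,2}
5 -> miss, evict 2, frames {0,9,5}
9 -> hit
5 -> hit
Page faults: 6.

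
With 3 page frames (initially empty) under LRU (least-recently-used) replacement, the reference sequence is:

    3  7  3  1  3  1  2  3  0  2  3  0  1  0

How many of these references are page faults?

3 → miss, frames (3)
7 → miss, frames (3 7)
3 → hit
1 → miss, frames (7 3 1)
3 → hit
1 → hit
2 → miss, evict 7, frames (3 1 2)
3 → hit
0 → miss, evict 1, frames (2 3 0)
2 → hit
3 → hit
0 → hit
1 → miss, evict 2, frames (3 0 1)
0 → hit
Page faults: 6.

6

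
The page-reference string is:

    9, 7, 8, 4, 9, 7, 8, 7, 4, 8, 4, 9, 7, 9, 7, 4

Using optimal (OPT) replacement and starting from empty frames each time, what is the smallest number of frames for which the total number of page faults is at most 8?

f=1: 16 faults
f=2: 10 faults
f=3: 6 faults
f=4: 4 faults
Smallest f with faults ≤ 8 is 3.

3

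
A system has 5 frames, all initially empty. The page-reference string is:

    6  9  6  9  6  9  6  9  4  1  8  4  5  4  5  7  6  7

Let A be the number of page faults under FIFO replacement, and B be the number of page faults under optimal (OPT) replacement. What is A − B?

1

Under FIFO: F F . . . . . . F F F . F . . F F . → 8 faults.
Under OPT: F F . . . . . . F F F . F . . F . . → 7 faults.
A − B = 8 − 7 = 1.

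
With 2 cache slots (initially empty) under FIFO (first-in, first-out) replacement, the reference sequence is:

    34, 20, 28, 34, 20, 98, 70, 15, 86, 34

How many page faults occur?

10

34 -> fault, frames {34}
20 -> fault, frames {34,20}
28 -> fault, evict 34, frames {20,28}
34 -> fault, evict 20, frames {28,34}
20 -> fault, evict 28, frames {34,20}
98 -> fault, evict 34, frames {20,98}
70 -> fault, evict 20, frames {98,70}
15 -> fault, evict 98, frames {70,15}
86 -> fault, evict 70, frames {15,86}
34 -> fault, evict 15, frames {86,34}
Page faults: 10.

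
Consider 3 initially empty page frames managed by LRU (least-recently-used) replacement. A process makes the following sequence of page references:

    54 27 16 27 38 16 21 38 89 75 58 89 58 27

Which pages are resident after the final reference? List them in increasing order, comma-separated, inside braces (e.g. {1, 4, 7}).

54 → miss, frames (54)
27 → miss, frames (54 27)
16 → miss, frames (54 27 16)
27 → hit
38 → miss, evict 54, frames (16 27 38)
16 → hit
21 → miss, evict 27, frames (38 16 21)
38 → hit
89 → miss, evict 16, frames (21 38 89)
75 → miss, evict 21, frames (38 89 75)
58 → miss, evict 38, frames (89 75 58)
89 → hit
58 → hit
27 → miss, evict 75, frames (89 58 27)

{27, 58, 89}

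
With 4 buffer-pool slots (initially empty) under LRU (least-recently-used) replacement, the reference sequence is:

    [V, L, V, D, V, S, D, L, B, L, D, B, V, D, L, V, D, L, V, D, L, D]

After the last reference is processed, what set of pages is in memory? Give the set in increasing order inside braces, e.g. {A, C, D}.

{B, D, L, V}

V: fault, frames {V}
L: fault, frames {V,L}
V: hit
D: fault, frames {L,V,D}
V: hit
S: fault, frames {L,D,V,S}
D: hit
L: hit
B: fault, evict V, frames {S,D,L,B}
L: hit
D: hit
B: hit
V: fault, evict S, frames {L,D,B,V}
D: hit
L: hit
V: hit
D: hit
L: hit
V: hit
D: hit
L: hit
D: hit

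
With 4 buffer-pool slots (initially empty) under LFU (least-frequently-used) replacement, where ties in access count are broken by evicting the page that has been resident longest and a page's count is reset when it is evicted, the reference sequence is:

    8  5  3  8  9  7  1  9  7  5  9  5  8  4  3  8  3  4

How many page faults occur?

8: miss, frames {8}
5: miss, frames {8,5}
3: miss, frames {8,5,3}
8: hit
9: miss, frames {8,5,3,9}
7: miss, evict 5, frames {8,3,9,7}
1: miss, evict 3, frames {8,9,7,1}
9: hit
7: hit
5: miss, evict 1, frames {8,9,7,5}
9: hit
5: hit
8: hit
4: miss, evict 7, frames {8,9,5,4}
3: miss, evict 4, frames {8,9,5,3}
8: hit
3: hit
4: miss, evict 5, frames {8,9,3,4}
Page faults: 10.

10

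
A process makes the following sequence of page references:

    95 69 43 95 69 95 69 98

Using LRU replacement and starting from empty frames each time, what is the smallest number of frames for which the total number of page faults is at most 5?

f=1: 8 faults
f=2: 6 faults
f=3: 4 faults
f=4: 4 faults
Smallest f with faults ≤ 5 is 3.

3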